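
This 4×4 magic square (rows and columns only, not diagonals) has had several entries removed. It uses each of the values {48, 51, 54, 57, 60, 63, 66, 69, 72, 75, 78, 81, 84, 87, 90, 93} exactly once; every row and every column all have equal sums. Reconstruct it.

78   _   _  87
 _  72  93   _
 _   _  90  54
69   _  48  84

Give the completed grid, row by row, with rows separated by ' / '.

78 66 51 87 / 60 72 93 57 / 75 63 90 54 / 69 81 48 84

The 16 entries sum to 1128, so each line sums to 1128/4 = 282.
Using row 4: 69 + 48 + 84 + ? → (4,2) = 282 − 201 = 81.
Column 3 needs 282; the known cells sum to 231, so (1,3) = 51.
Using column 4: 87 + 54 + 84 + ? → (2,4) = 282 − 225 = 57.
Row 1 must total 282; the given cells sum to 216, so (1,2) = 66.
Row 2 must total 282; the given cells sum to 222, so (2,1) = 60.
Column 1 must total 282; the given cells sum to 207, so (3,1) = 75.
Column 2: 66 + 72 + 81 + ? = 282, so (3,2) = 63.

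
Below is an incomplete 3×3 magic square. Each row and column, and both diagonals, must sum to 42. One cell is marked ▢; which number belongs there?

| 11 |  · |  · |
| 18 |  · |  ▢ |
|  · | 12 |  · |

From column 1, 42 − (11 + 18) gives (3,1) = 13.
The remaining cell in row 3 is (3,3) = 42 − 25 = 17.
Main diagonal needs 42; the known cells sum to 28, so (2,2) = 14.
Using anti-diagonal: 14 + 13 + ? → (1,3) = 42 − 27 = 15.
Row 1 needs 42; the known cells sum to 26, so (1,2) = 16.
Row 2 must total 42; the given cells sum to 32, so (2,3) = 10.

10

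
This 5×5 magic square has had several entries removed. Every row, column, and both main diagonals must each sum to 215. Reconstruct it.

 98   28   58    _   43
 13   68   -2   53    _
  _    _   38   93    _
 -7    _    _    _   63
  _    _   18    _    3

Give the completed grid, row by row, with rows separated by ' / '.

Row 1 must total 215; the given cells sum to 227, so (1,4) = -12.
From row 2, 215 − (13 + 68 + (-2) + 53) gives (2,5) = 83.
Column 3 must total 215; the given cells sum to 112, so (4,3) = 103.
From column 5, 215 − (43 + 83 + 63 + 3) gives (3,5) = 23.
Main diagonal must total 215; the given cells sum to 207, so (4,4) = 8.
The remaining cell in row 4 is (4,2) = 215 − 167 = 48.
Column 4 must total 215; the given cells sum to 142, so (5,4) = 73.
From anti-diagonal, 215 − (43 + 53 + 38 + 48) gives (5,1) = 33.
From row 5, 215 − (33 + 18 + 73 + 3) gives (5,2) = 88.
Column 1 must total 215; the given cells sum to 137, so (3,1) = 78.
Column 2: 28 + 68 + 48 + 88 + ? = 215, so (3,2) = -17.

98 28 58 -12 43 / 13 68 -2 53 83 / 78 -17 38 93 23 / -7 48 103 8 63 / 33 88 18 73 3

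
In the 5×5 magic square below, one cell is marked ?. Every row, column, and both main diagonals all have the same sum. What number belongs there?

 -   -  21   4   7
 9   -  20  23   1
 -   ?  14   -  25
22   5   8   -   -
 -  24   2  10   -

6

Column 3 is complete and sums to 65; that is the magic constant.
Row 2 needs 65; the known cells sum to 53, so (2,2) = 12.
Anti-diagonal: 7 + 23 + 14 + 5 + ? = 65, so (5,1) = 16.
Row 5 needs 65; the known cells sum to 52, so (5,5) = 13.
From column 5, 65 − (7 + 1 + 25 + 13) gives (4,5) = 19.
From row 4, 65 − (22 + 5 + 8 + 19) gives (4,4) = 11.
Using column 4: 4 + 23 + 11 + 10 + ? → (3,4) = 65 − 48 = 17.
Main diagonal needs 65; the known cells sum to 50, so (1,1) = 15.
From row 1, 65 − (15 + 21 + 4 + 7) gives (1,2) = 18.
Using column 1: 15 + 9 + 22 + 16 + ? → (3,1) = 65 − 62 = 3.
Column 2 needs 65; the known cells sum to 59, so (3,2) = 6.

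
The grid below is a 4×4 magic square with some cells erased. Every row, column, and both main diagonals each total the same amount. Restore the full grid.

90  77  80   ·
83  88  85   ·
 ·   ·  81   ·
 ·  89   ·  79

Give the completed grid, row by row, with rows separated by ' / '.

90 77 80 91 / 83 88 85 82 / 87 84 81 86 / 78 89 92 79

Main diagonal is already complete: 90 + 88 + 81 + 79 = 338, so that is the magic constant.
Using row 1: 90 + 77 + 80 + ? → (1,4) = 338 − 247 = 91.
Row 2 needs 338; the known cells sum to 256, so (2,4) = 82.
From column 2, 338 − (77 + 88 + 89) gives (3,2) = 84.
Column 3 needs 338; the known cells sum to 246, so (4,3) = 92.
The remaining cell in column 4 is (3,4) = 338 − 252 = 86.
Anti-diagonal: 91 + 85 + 84 + ? = 338, so (4,1) = 78.
Row 3 must total 338; the given cells sum to 251, so (3,1) = 87.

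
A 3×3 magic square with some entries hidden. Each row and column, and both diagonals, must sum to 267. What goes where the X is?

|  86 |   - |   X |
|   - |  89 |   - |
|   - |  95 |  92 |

98

Using row 3: 95 + 92 + ? → (3,1) = 267 − 187 = 80.
Column 1: 86 + 80 + ? = 267, so (2,1) = 101.
Column 2 must total 267; the given cells sum to 184, so (1,2) = 83.
Using anti-diagonal: 89 + 80 + ? → (1,3) = 267 − 169 = 98.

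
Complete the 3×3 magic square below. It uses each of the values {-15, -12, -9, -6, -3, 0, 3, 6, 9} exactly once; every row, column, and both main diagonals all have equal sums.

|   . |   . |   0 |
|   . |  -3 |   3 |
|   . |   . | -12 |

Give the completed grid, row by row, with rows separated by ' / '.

The 9 entries sum to -27, so each line sums to -27/3 = -9.
Row 2 must total -9; the given cells sum to 0, so (2,1) = -9.
Main diagonal needs -9; the known cells sum to -15, so (1,1) = 6.
The remaining cell in anti-diagonal is (3,1) = -9 − (-3) = -6.
Row 1: 6 + 0 + ? = -9, so (1,2) = -15.
Using row 3: -6 + (-12) + ? → (3,2) = -9 − (-18) = 9.

6 -15 0 / -9 -3 3 / -6 9 -12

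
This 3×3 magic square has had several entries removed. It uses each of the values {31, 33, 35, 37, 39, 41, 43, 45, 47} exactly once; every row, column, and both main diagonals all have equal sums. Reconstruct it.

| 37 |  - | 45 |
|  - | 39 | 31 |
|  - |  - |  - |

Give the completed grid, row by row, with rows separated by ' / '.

The 9 entries sum to 351, so each line sums to 351/3 = 117.
From row 1, 117 − (37 + 45) gives (1,2) = 35.
Row 2 must total 117; the given cells sum to 70, so (2,1) = 47.
The remaining cell in column 1 is (3,1) = 117 − 84 = 33.
Column 2 must total 117; the given cells sum to 74, so (3,2) = 43.
Using column 3: 45 + 31 + ? → (3,3) = 117 − 76 = 41.

37 35 45 / 47 39 31 / 33 43 41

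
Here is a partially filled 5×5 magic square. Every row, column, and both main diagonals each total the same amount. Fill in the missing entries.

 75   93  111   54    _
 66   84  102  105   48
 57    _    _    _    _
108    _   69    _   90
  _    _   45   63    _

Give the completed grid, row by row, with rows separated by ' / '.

75 93 111 54 72 / 66 84 102 105 48 / 57 60 78 96 114 / 108 51 69 87 90 / 99 117 45 63 81

Row 2 is already complete: 66 + 84 + 102 + 105 + 48 = 405, so that is the magic constant.
The remaining cell in row 1 is (1,5) = 405 − 333 = 72.
The remaining cell in column 1 is (5,1) = 405 − 306 = 99.
The remaining cell in column 3 is (3,3) = 405 − 327 = 78.
The remaining cell in anti-diagonal is (4,2) = 405 − 354 = 51.
Using row 4: 108 + 51 + 69 + 90 + ? → (4,4) = 405 − 318 = 87.
Column 4 needs 405; the known cells sum to 309, so (3,4) = 96.
Main diagonal must total 405; the given cells sum to 324, so (5,5) = 81.
Row 5 needs 405; the known cells sum to 288, so (5,2) = 117.
Column 2 must total 405; the given cells sum to 345, so (3,2) = 60.
Column 5: 72 + 48 + 90 + 81 + ? = 405, so (3,5) = 114.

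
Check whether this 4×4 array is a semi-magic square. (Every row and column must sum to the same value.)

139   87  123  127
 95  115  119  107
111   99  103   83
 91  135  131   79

No — column 4 sums to 396 but row 2 sums to 436.

Row 1: 139 + 87 + 123 + 127 = 476.
Row 2: 95 + 115 + 119 + 107 = 436.
Row 3: 111 + 99 + 103 + 83 = 396.
Row 4: 91 + 135 + 131 + 79 = 436.
Column 1: 139 + 95 + 111 + 91 = 436.
Column 2: 87 + 115 + 99 + 135 = 436.
Column 3: 123 + 119 + 103 + 131 = 476.
Column 4: 127 + 107 + 83 + 79 = 396.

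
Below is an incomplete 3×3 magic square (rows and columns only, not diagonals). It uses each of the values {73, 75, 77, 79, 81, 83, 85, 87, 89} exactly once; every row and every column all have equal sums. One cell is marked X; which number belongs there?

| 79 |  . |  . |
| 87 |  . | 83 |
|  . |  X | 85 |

81

The 9 entries sum to 729, so each line sums to 729/3 = 243.
Row 2: 87 + 83 + ? = 243, so (2,2) = 73.
From column 1, 243 − (79 + 87) gives (3,1) = 77.
From column 3, 243 − (83 + 85) gives (1,3) = 75.
Row 1 must total 243; the given cells sum to 154, so (1,2) = 89.
Row 3: 77 + 85 + ? = 243, so (3,2) = 81.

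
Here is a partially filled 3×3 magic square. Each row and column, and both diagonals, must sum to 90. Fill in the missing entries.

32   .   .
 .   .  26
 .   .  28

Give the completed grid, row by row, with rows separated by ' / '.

Column 3: 26 + 28 + ? = 90, so (1,3) = 36.
Main diagonal: 32 + 28 + ? = 90, so (2,2) = 30.
Using anti-diagonal: 36 + 30 + ? → (3,1) = 90 − 66 = 24.
Row 1: 32 + 36 + ? = 90, so (1,2) = 22.
Row 2: 30 + 26 + ? = 90, so (2,1) = 34.
From row 3, 90 − (24 + 28) gives (3,2) = 38.

32 22 36 / 34 30 26 / 24 38 28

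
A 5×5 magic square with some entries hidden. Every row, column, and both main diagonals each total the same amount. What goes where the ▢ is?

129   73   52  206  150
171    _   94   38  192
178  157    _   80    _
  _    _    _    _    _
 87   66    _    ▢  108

Row 1 is complete and sums to 610; that is the magic constant.
From row 2, 610 − (171 + 94 + 38 + 192) gives (2,2) = 115.
Using column 1: 129 + 171 + 178 + 87 + ? → (4,1) = 610 − 565 = 45.
The remaining cell in column 2 is (4,2) = 610 − 411 = 199.
Anti-diagonal needs 610; the known cells sum to 474, so (3,3) = 136.
Row 3: 178 + 157 + 136 + 80 + ? = 610, so (3,5) = 59.
The remaining cell in column 5 is (4,5) = 610 − 509 = 101.
Main diagonal needs 610; the known cells sum to 488, so (4,4) = 122.
From row 4, 610 − (45 + 199 + 122 + 101) gives (4,3) = 143.
Column 3 must total 610; the given cells sum to 425, so (5,3) = 185.
Column 4: 206 + 38 + 80 + 122 + ? = 610, so (5,4) = 164.

164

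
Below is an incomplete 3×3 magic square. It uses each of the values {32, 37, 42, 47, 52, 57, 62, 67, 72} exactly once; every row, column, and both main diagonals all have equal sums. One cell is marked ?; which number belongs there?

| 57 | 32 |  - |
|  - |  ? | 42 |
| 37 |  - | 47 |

52

The 9 entries sum to 468, so each line sums to 468/3 = 156.
The remaining cell in row 1 is (1,3) = 156 − 89 = 67.
Row 3 must total 156; the given cells sum to 84, so (3,2) = 72.
The remaining cell in column 1 is (2,1) = 156 − 94 = 62.
Column 2: 32 + 72 + ? = 156, so (2,2) = 52.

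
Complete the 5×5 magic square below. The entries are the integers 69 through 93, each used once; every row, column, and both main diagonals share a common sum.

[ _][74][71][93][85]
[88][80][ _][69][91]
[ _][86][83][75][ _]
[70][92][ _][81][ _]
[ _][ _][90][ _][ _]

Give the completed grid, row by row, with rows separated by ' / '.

The entries are 69 through 93, which sum to 2025, so each line sums to 2025/5 = 405.
The remaining cell in row 1 is (1,1) = 405 − 323 = 82.
From row 2, 405 − (88 + 80 + 69 + 91) gives (2,3) = 77.
Column 2 must total 405; the given cells sum to 332, so (5,2) = 73.
From column 3, 405 − (71 + 77 + 83 + 90) gives (4,3) = 84.
Column 4: 93 + 69 + 75 + 81 + ? = 405, so (5,4) = 87.
Main diagonal: 82 + 80 + 83 + 81 + ? = 405, so (5,5) = 79.
The remaining cell in anti-diagonal is (5,1) = 405 − 329 = 76.
The remaining cell in row 4 is (4,5) = 405 − 327 = 78.
Column 1 needs 405; the known cells sum to 316, so (3,1) = 89.
Column 5 needs 405; the known cells sum to 333, so (3,5) = 72.

82 74 71 93 85 / 88 80 77 69 91 / 89 86 83 75 72 / 70 92 84 81 78 / 76 73 90 87 79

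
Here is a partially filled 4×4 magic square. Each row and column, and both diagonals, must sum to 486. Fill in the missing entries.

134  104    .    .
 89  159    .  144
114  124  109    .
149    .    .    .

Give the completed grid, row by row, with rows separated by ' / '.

Row 2: 89 + 159 + 144 + ? = 486, so (2,3) = 94.
Row 3 needs 486; the known cells sum to 347, so (3,4) = 139.
From column 2, 486 − (104 + 159 + 124) gives (4,2) = 99.
Main diagonal: 134 + 159 + 109 + ? = 486, so (4,4) = 84.
Anti-diagonal must total 486; the given cells sum to 367, so (1,4) = 119.
The remaining cell in row 1 is (1,3) = 486 − 357 = 129.
Row 4: 149 + 99 + 84 + ? = 486, so (4,3) = 154.

134 104 129 119 / 89 159 94 144 / 114 124 109 139 / 149 99 154 84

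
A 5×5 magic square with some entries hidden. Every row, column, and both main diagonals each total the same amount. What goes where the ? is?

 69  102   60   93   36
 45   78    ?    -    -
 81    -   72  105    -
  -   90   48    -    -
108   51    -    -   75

96

Row 1 is complete and sums to 360; that is the magic constant.
The remaining cell in column 1 is (4,1) = 360 − 303 = 57.
Column 2 needs 360; the known cells sum to 321, so (3,2) = 39.
The remaining cell in main diagonal is (4,4) = 360 − 294 = 66.
Anti-diagonal must total 360; the given cells sum to 306, so (2,4) = 54.
Row 3: 81 + 39 + 72 + 105 + ? = 360, so (3,5) = 63.
Row 4 needs 360; the known cells sum to 261, so (4,5) = 99.
Column 4 must total 360; the given cells sum to 318, so (5,4) = 42.
Using column 5: 36 + 63 + 99 + 75 + ? → (2,5) = 360 − 273 = 87.
Row 2: 45 + 78 + 54 + 87 + ? = 360, so (2,3) = 96.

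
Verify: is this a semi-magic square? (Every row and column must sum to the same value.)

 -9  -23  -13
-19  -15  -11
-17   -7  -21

Row 1: -9 + (-23) + (-13) = -45.
Row 2: -19 + (-15) + (-11) = -45.
Row 3: -17 + (-7) + (-21) = -45.
Column 1: -9 + (-19) + (-17) = -45.
Column 2: -23 + (-15) + (-7) = -45.
Column 3: -13 + (-11) + (-21) = -45.
All lines sum to -45.

Yes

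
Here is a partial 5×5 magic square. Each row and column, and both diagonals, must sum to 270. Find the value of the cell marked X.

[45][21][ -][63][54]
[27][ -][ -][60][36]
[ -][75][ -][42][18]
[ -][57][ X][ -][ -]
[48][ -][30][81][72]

The remaining cell in row 1 is (1,3) = 270 − 183 = 87.
From row 5, 270 − (48 + 30 + 81 + 72) gives (5,2) = 39.
The remaining cell in column 2 is (2,2) = 270 − 192 = 78.
Column 4: 63 + 60 + 42 + 81 + ? = 270, so (4,4) = 24.
Using column 5: 54 + 36 + 18 + 72 + ? → (4,5) = 270 − 180 = 90.
Main diagonal must total 270; the given cells sum to 219, so (3,3) = 51.
Row 2 needs 270; the known cells sum to 201, so (2,3) = 69.
Using row 3: 75 + 51 + 42 + 18 + ? → (3,1) = 270 − 186 = 84.
Column 1: 45 + 27 + 84 + 48 + ? = 270, so (4,1) = 66.
Column 3 must total 270; the given cells sum to 237, so (4,3) = 33.

33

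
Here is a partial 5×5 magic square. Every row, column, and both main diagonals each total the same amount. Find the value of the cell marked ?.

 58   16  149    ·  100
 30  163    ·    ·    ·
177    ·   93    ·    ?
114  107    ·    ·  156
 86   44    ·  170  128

9

Column 1 is complete and sums to 465; that is the magic constant.
Row 1 must total 465; the given cells sum to 323, so (1,4) = 142.
From row 5, 465 − (86 + 44 + 170 + 128) gives (5,3) = 37.
The remaining cell in column 2 is (3,2) = 465 − 330 = 135.
Main diagonal needs 465; the known cells sum to 442, so (4,4) = 23.
Anti-diagonal needs 465; the known cells sum to 386, so (2,4) = 79.
Row 4 must total 465; the given cells sum to 400, so (4,3) = 65.
Using column 3: 149 + 93 + 65 + 37 + ? → (2,3) = 465 − 344 = 121.
Using column 4: 142 + 79 + 23 + 170 + ? → (3,4) = 465 − 414 = 51.
From row 2, 465 − (30 + 163 + 121 + 79) gives (2,5) = 72.
Using row 3: 177 + 135 + 93 + 51 + ? → (3,5) = 465 − 456 = 9.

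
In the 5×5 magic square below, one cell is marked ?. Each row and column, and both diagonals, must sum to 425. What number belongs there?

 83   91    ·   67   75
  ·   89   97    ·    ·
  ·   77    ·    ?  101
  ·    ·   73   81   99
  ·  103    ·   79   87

93

From row 1, 425 − (83 + 91 + 67 + 75) gives (1,3) = 109.
Column 2 must total 425; the given cells sum to 360, so (4,2) = 65.
Using column 5: 75 + 101 + 99 + 87 + ? → (2,5) = 425 − 362 = 63.
Main diagonal: 83 + 89 + 81 + 87 + ? = 425, so (3,3) = 85.
Row 4: 65 + 73 + 81 + 99 + ? = 425, so (4,1) = 107.
Column 3 must total 425; the given cells sum to 364, so (5,3) = 61.
Row 5: 103 + 61 + 79 + 87 + ? = 425, so (5,1) = 95.
Anti-diagonal must total 425; the given cells sum to 320, so (2,4) = 105.
The remaining cell in row 2 is (2,1) = 425 − 354 = 71.
Using column 1: 83 + 71 + 107 + 95 + ? → (3,1) = 425 − 356 = 69.
From column 4, 425 − (67 + 105 + 81 + 79) gives (3,4) = 93.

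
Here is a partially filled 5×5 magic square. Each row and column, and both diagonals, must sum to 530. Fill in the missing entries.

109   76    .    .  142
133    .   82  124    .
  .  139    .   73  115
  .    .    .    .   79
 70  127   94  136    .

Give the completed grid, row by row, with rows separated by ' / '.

109 76 118 85 142 / 133 100 82 124 91 / 97 139 106 73 115 / 121 88 130 112 79 / 70 127 94 136 103

From row 5, 530 − (70 + 127 + 94 + 136) gives (5,5) = 103.
Using column 5: 142 + 115 + 79 + 103 + ? → (2,5) = 530 − 439 = 91.
Row 2 must total 530; the given cells sum to 430, so (2,2) = 100.
Using column 2: 76 + 100 + 139 + 127 + ? → (4,2) = 530 − 442 = 88.
Anti-diagonal needs 530; the known cells sum to 424, so (3,3) = 106.
Row 3 needs 530; the known cells sum to 433, so (3,1) = 97.
Column 1 must total 530; the given cells sum to 409, so (4,1) = 121.
Main diagonal needs 530; the known cells sum to 418, so (4,4) = 112.
The remaining cell in row 4 is (4,3) = 530 − 400 = 130.
Column 3: 82 + 106 + 130 + 94 + ? = 530, so (1,3) = 118.
The remaining cell in column 4 is (1,4) = 530 − 445 = 85.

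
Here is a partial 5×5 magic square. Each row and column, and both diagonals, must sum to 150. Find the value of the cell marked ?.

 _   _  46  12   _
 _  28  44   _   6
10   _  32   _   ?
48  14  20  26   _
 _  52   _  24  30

Using row 4: 48 + 14 + 20 + 26 + ? → (4,5) = 150 − 108 = 42.
Column 3 needs 150; the known cells sum to 142, so (5,3) = 8.
Main diagonal must total 150; the given cells sum to 116, so (1,1) = 34.
Using row 5: 52 + 8 + 24 + 30 + ? → (5,1) = 150 − 114 = 36.
The remaining cell in column 1 is (2,1) = 150 − 128 = 22.
Using row 2: 22 + 28 + 44 + 6 + ? → (2,4) = 150 − 100 = 50.
Column 4 must total 150; the given cells sum to 112, so (3,4) = 38.
From anti-diagonal, 150 − (50 + 32 + 14 + 36) gives (1,5) = 18.
Using row 1: 34 + 46 + 12 + 18 + ? → (1,2) = 150 − 110 = 40.
From column 2, 150 − (40 + 28 + 14 + 52) gives (3,2) = 16.
Column 5 needs 150; the known cells sum to 96, so (3,5) = 54.

54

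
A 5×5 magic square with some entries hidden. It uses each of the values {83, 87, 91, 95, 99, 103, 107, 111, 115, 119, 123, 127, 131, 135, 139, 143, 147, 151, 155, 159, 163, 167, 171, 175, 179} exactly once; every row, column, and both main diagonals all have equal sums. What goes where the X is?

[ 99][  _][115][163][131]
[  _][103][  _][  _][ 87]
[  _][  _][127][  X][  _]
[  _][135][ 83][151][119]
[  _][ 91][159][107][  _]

95

The 25 entries sum to 3275, so each line sums to 3275/5 = 655.
The remaining cell in row 1 is (1,2) = 655 − 508 = 147.
The remaining cell in row 4 is (4,1) = 655 − 488 = 167.
From column 2, 655 − (147 + 103 + 135 + 91) gives (3,2) = 179.
From column 3, 655 − (115 + 127 + 83 + 159) gives (2,3) = 171.
Main diagonal: 99 + 103 + 127 + 151 + ? = 655, so (5,5) = 175.
Using row 5: 91 + 159 + 107 + 175 + ? → (5,1) = 655 − 532 = 123.
Column 5 needs 655; the known cells sum to 512, so (3,5) = 143.
Anti-diagonal: 131 + 127 + 135 + 123 + ? = 655, so (2,4) = 139.
The remaining cell in row 2 is (2,1) = 655 − 500 = 155.
From column 1, 655 − (99 + 155 + 167 + 123) gives (3,1) = 111.
From column 4, 655 − (163 + 139 + 151 + 107) gives (3,4) = 95.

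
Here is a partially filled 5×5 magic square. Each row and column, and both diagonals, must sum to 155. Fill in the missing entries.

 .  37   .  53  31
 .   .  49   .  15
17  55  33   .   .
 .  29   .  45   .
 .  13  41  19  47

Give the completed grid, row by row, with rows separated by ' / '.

Row 5 must total 155; the given cells sum to 120, so (5,1) = 35.
Column 2: 37 + 55 + 29 + 13 + ? = 155, so (2,2) = 21.
Main diagonal needs 155; the known cells sum to 146, so (1,1) = 9.
The remaining cell in anti-diagonal is (2,4) = 155 − 128 = 27.
Using row 1: 9 + 37 + 53 + 31 + ? → (1,3) = 155 − 130 = 25.
From row 2, 155 − (21 + 49 + 27 + 15) gives (2,1) = 43.
Column 1 must total 155; the given cells sum to 104, so (4,1) = 51.
Column 3: 25 + 49 + 33 + 41 + ? = 155, so (4,3) = 7.
Using column 4: 53 + 27 + 45 + 19 + ? → (3,4) = 155 − 144 = 11.
Row 3 must total 155; the given cells sum to 116, so (3,5) = 39.
The remaining cell in row 4 is (4,5) = 155 − 132 = 23.

9 37 25 53 31 / 43 21 49 27 15 / 17 55 33 11 39 / 51 29 7 45 23 / 35 13 41 19 47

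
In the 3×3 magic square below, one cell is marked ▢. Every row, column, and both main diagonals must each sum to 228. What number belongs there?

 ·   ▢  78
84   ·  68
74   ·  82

80

The remaining cell in row 2 is (2,2) = 228 − 152 = 76.
Row 3 needs 228; the known cells sum to 156, so (3,2) = 72.
The remaining cell in column 1 is (1,1) = 228 − 158 = 70.
From column 2, 228 − (76 + 72) gives (1,2) = 80.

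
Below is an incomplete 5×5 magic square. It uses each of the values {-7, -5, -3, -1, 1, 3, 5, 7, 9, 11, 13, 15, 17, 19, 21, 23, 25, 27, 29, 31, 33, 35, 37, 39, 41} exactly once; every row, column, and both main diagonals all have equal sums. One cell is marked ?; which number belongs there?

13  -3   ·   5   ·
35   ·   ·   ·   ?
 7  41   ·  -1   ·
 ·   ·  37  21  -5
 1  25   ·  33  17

11

The 25 entries sum to 425, so each line sums to 425/5 = 85.
Row 5 must total 85; the given cells sum to 76, so (5,3) = 9.
From column 1, 85 − (13 + 35 + 7 + 1) gives (4,1) = 29.
Using column 4: 5 + (-1) + 21 + 33 + ? → (2,4) = 85 − 58 = 27.
The remaining cell in row 4 is (4,2) = 85 − 82 = 3.
From column 2, 85 − (-3 + 41 + 3 + 25) gives (2,2) = 19.
Main diagonal needs 85; the known cells sum to 70, so (3,3) = 15.
Anti-diagonal must total 85; the given cells sum to 46, so (1,5) = 39.
Row 1 must total 85; the given cells sum to 54, so (1,3) = 31.
Row 3: 7 + 41 + 15 + (-1) + ? = 85, so (3,5) = 23.
Column 3 needs 85; the known cells sum to 92, so (2,3) = -7.
Column 5 must total 85; the given cells sum to 74, so (2,5) = 11.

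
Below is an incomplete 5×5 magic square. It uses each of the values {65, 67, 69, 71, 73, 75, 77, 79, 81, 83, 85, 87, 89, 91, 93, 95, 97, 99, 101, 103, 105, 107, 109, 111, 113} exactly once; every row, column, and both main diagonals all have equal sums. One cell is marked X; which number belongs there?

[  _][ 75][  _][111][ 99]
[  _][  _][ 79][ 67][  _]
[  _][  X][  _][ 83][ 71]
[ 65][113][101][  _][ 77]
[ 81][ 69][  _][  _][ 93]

The 25 entries sum to 2225, so each line sums to 2225/5 = 445.
Row 4 must total 445; the given cells sum to 356, so (4,4) = 89.
Using column 4: 111 + 67 + 83 + 89 + ? → (5,4) = 445 − 350 = 95.
From column 5, 445 − (99 + 71 + 77 + 93) gives (2,5) = 105.
Anti-diagonal must total 445; the given cells sum to 360, so (3,3) = 85.
From row 5, 445 − (81 + 69 + 95 + 93) gives (5,3) = 107.
Using column 3: 79 + 85 + 101 + 107 + ? → (1,3) = 445 − 372 = 73.
The remaining cell in row 1 is (1,1) = 445 − 358 = 87.
Using main diagonal: 87 + 85 + 89 + 93 + ? → (2,2) = 445 − 354 = 91.
Row 2 must total 445; the given cells sum to 342, so (2,1) = 103.
Column 1 must total 445; the given cells sum to 336, so (3,1) = 109.
Column 2: 75 + 91 + 113 + 69 + ? = 445, so (3,2) = 97.

97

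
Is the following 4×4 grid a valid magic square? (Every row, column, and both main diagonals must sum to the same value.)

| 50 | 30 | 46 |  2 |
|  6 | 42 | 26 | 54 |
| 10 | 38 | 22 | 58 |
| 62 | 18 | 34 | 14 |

Yes

Row 1: 50 + 30 + 46 + 2 = 128.
Row 2: 6 + 42 + 26 + 54 = 128.
Row 3: 10 + 38 + 22 + 58 = 128.
Row 4: 62 + 18 + 34 + 14 = 128.
Column 1: 50 + 6 + 10 + 62 = 128.
Column 2: 30 + 42 + 38 + 18 = 128.
Column 3: 46 + 26 + 22 + 34 = 128.
Column 4: 2 + 54 + 58 + 14 = 128.
Main diagonal: 50 + 42 + 22 + 14 = 128.
Anti-diagonal: 2 + 26 + 38 + 62 = 128.
All lines sum to 128.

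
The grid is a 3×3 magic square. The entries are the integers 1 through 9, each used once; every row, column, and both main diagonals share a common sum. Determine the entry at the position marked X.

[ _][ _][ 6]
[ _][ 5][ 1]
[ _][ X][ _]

The entries are 1 through 9, which sum to 45, so each line sums to 45/3 = 15.
From row 2, 15 − (5 + 1) gives (2,1) = 9.
From column 3, 15 − (6 + 1) gives (3,3) = 8.
From main diagonal, 15 − (5 + 8) gives (1,1) = 2.
Anti-diagonal: 6 + 5 + ? = 15, so (3,1) = 4.
Row 1: 2 + 6 + ? = 15, so (1,2) = 7.
The remaining cell in row 3 is (3,2) = 15 − 12 = 3.

3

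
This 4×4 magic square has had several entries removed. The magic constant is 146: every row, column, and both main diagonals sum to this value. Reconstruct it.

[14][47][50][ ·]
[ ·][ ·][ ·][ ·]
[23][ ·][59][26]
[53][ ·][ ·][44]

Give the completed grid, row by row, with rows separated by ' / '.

From row 1, 146 − (14 + 47 + 50) gives (1,4) = 35.
Row 3: 23 + 59 + 26 + ? = 146, so (3,2) = 38.
The remaining cell in column 1 is (2,1) = 146 − 90 = 56.
Column 4 needs 146; the known cells sum to 105, so (2,4) = 41.
From main diagonal, 146 − (14 + 59 + 44) gives (2,2) = 29.
Anti-diagonal: 35 + 38 + 53 + ? = 146, so (2,3) = 20.
Column 2 must total 146; the given cells sum to 114, so (4,2) = 32.
Column 3: 50 + 20 + 59 + ? = 146, so (4,3) = 17.

14 47 50 35 / 56 29 20 41 / 23 38 59 26 / 53 32 17 44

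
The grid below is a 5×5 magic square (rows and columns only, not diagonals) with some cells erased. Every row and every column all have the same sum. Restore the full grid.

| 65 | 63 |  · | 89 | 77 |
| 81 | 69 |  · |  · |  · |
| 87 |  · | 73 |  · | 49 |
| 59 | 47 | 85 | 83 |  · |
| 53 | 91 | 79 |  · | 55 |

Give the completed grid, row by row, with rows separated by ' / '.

65 63 51 89 77 / 81 69 57 45 93 / 87 75 73 61 49 / 59 47 85 83 71 / 53 91 79 67 55

Column 1 is already complete: 65 + 81 + 87 + 59 + 53 = 345, so that is the magic constant.
Row 1 must total 345; the given cells sum to 294, so (1,3) = 51.
From row 4, 345 − (59 + 47 + 85 + 83) gives (4,5) = 71.
From row 5, 345 − (53 + 91 + 79 + 55) gives (5,4) = 67.
Column 2 needs 345; the known cells sum to 270, so (3,2) = 75.
Column 3 needs 345; the known cells sum to 288, so (2,3) = 57.
Column 5 must total 345; the given cells sum to 252, so (2,5) = 93.
Row 2 must total 345; the given cells sum to 300, so (2,4) = 45.
Row 3 needs 345; the known cells sum to 284, so (3,4) = 61.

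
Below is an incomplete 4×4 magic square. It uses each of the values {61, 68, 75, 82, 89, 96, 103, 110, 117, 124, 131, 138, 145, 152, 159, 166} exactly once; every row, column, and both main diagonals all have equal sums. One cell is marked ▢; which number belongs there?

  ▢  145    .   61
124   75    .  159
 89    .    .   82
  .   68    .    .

110

The 16 entries sum to 1816, so each line sums to 1816/4 = 454.
Row 2 needs 454; the known cells sum to 358, so (2,3) = 96.
The remaining cell in column 2 is (3,2) = 454 − 288 = 166.
Column 4 must total 454; the given cells sum to 302, so (4,4) = 152.
Anti-diagonal: 61 + 96 + 166 + ? = 454, so (4,1) = 131.
Using row 3: 89 + 166 + 82 + ? → (3,3) = 454 − 337 = 117.
Using row 4: 131 + 68 + 152 + ? → (4,3) = 454 − 351 = 103.
Using column 1: 124 + 89 + 131 + ? → (1,1) = 454 − 344 = 110.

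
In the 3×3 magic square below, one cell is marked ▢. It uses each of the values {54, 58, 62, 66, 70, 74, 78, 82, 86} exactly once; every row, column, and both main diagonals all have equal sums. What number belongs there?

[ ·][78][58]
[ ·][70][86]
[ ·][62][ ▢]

The 9 entries sum to 630, so each line sums to 630/3 = 210.
From row 1, 210 − (78 + 58) gives (1,1) = 74.
Row 2 must total 210; the given cells sum to 156, so (2,1) = 54.
The remaining cell in column 1 is (3,1) = 210 − 128 = 82.
Using column 3: 58 + 86 + ? → (3,3) = 210 − 144 = 66.

66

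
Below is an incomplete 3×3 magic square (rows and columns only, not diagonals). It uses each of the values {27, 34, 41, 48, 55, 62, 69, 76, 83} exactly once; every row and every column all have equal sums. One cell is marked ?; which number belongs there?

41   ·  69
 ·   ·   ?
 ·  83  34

The 9 entries sum to 495, so each line sums to 495/3 = 165.
Row 1: 41 + 69 + ? = 165, so (1,2) = 55.
The remaining cell in row 3 is (3,1) = 165 − 117 = 48.
Column 1 needs 165; the known cells sum to 89, so (2,1) = 76.
Column 2: 55 + 83 + ? = 165, so (2,2) = 27.
From column 3, 165 − (69 + 34) gives (2,3) = 62.

62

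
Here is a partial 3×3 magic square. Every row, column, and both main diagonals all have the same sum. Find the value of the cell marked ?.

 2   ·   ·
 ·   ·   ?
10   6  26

-2

Row 3 is complete and sums to 42; that is the magic constant.
From column 1, 42 − (2 + 10) gives (2,1) = 30.
Main diagonal: 2 + 26 + ? = 42, so (2,2) = 14.
Anti-diagonal needs 42; the known cells sum to 24, so (1,3) = 18.
Using row 1: 2 + 18 + ? → (1,2) = 42 − 20 = 22.
Row 2 must total 42; the given cells sum to 44, so (2,3) = -2.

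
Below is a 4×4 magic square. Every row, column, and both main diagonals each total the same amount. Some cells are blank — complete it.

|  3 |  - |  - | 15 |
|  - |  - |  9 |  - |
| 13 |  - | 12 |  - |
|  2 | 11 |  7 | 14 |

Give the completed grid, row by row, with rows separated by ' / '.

3 10 6 15 / 16 5 9 4 / 13 8 12 1 / 2 11 7 14

Row 4 is already complete: 2 + 11 + 7 + 14 = 34, so that is the magic constant.
Using column 1: 3 + 13 + 2 + ? → (2,1) = 34 − 18 = 16.
Column 3 needs 34; the known cells sum to 28, so (1,3) = 6.
Main diagonal must total 34; the given cells sum to 29, so (2,2) = 5.
Anti-diagonal must total 34; the given cells sum to 26, so (3,2) = 8.
Row 1 needs 34; the known cells sum to 24, so (1,2) = 10.
Using row 2: 16 + 5 + 9 + ? → (2,4) = 34 − 30 = 4.
Row 3: 13 + 8 + 12 + ? = 34, so (3,4) = 1.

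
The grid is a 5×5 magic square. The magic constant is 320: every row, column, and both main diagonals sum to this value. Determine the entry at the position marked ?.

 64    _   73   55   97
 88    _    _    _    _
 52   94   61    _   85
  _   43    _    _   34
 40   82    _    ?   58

Row 1: 64 + 73 + 55 + 97 + ? = 320, so (1,2) = 31.
Row 3 must total 320; the given cells sum to 292, so (3,4) = 28.
Column 1: 64 + 88 + 52 + 40 + ? = 320, so (4,1) = 76.
The remaining cell in column 2 is (2,2) = 320 − 250 = 70.
From column 5, 320 − (97 + 85 + 34 + 58) gives (2,5) = 46.
Using main diagonal: 64 + 70 + 61 + 58 + ? → (4,4) = 320 − 253 = 67.
The remaining cell in anti-diagonal is (2,4) = 320 − 241 = 79.
Row 2 needs 320; the known cells sum to 283, so (2,3) = 37.
Using row 4: 76 + 43 + 67 + 34 + ? → (4,3) = 320 − 220 = 100.
From column 3, 320 − (73 + 37 + 61 + 100) gives (5,3) = 49.
Using column 4: 55 + 79 + 28 + 67 + ? → (5,4) = 320 − 229 = 91.

91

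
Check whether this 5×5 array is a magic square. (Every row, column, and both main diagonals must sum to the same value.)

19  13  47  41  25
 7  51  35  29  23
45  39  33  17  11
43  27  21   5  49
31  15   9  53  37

Yes

Row 1: 19 + 13 + 47 + 41 + 25 = 145.
Row 2: 7 + 51 + 35 + 29 + 23 = 145.
Row 3: 45 + 39 + 33 + 17 + 11 = 145.
Row 4: 43 + 27 + 21 + 5 + 49 = 145.
Row 5: 31 + 15 + 9 + 53 + 37 = 145.
Column 1: 19 + 7 + 45 + 43 + 31 = 145.
Column 2: 13 + 51 + 39 + 27 + 15 = 145.
Column 3: 47 + 35 + 33 + 21 + 9 = 145.
Column 4: 41 + 29 + 17 + 5 + 53 = 145.
Column 5: 25 + 23 + 11 + 49 + 37 = 145.
Main diagonal: 19 + 51 + 33 + 5 + 37 = 145.
Anti-diagonal: 25 + 29 + 33 + 27 + 31 = 145.
All lines sum to 145.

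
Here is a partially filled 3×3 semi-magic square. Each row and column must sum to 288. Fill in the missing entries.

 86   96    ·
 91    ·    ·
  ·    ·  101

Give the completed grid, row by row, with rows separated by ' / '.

Row 1 must total 288; the given cells sum to 182, so (1,3) = 106.
Using column 1: 86 + 91 + ? → (3,1) = 288 − 177 = 111.
Column 3 must total 288; the given cells sum to 207, so (2,3) = 81.
Row 2 must total 288; the given cells sum to 172, so (2,2) = 116.
Row 3: 111 + 101 + ? = 288, so (3,2) = 76.

86 96 106 / 91 116 81 / 111 76 101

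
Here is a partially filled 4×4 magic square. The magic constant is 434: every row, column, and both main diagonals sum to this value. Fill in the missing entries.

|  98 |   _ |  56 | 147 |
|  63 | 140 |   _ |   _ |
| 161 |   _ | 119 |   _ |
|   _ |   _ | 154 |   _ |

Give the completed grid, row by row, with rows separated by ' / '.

Using row 1: 98 + 56 + 147 + ? → (1,2) = 434 − 301 = 133.
Column 1 must total 434; the given cells sum to 322, so (4,1) = 112.
Column 3: 56 + 119 + 154 + ? = 434, so (2,3) = 105.
Main diagonal needs 434; the known cells sum to 357, so (4,4) = 77.
From anti-diagonal, 434 − (147 + 105 + 112) gives (3,2) = 70.
Row 2: 63 + 140 + 105 + ? = 434, so (2,4) = 126.
Row 3: 161 + 70 + 119 + ? = 434, so (3,4) = 84.
Row 4: 112 + 154 + 77 + ? = 434, so (4,2) = 91.

98 133 56 147 / 63 140 105 126 / 161 70 119 84 / 112 91 154 77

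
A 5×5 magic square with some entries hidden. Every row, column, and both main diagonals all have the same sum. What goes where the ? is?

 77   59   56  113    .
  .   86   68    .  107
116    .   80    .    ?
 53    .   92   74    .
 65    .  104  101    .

44

Column 3 is complete and sums to 400; that is the magic constant.
From row 1, 400 − (77 + 59 + 56 + 113) gives (1,5) = 95.
Using column 1: 77 + 116 + 53 + 65 + ? → (2,1) = 400 − 311 = 89.
Using main diagonal: 77 + 86 + 80 + 74 + ? → (5,5) = 400 − 317 = 83.
From row 2, 400 − (89 + 86 + 68 + 107) gives (2,4) = 50.
The remaining cell in row 5 is (5,2) = 400 − 353 = 47.
Column 4 must total 400; the given cells sum to 338, so (3,4) = 62.
Anti-diagonal needs 400; the known cells sum to 290, so (4,2) = 110.
Row 4 needs 400; the known cells sum to 329, so (4,5) = 71.
Using column 2: 59 + 86 + 110 + 47 + ? → (3,2) = 400 − 302 = 98.
Column 5: 95 + 107 + 71 + 83 + ? = 400, so (3,5) = 44.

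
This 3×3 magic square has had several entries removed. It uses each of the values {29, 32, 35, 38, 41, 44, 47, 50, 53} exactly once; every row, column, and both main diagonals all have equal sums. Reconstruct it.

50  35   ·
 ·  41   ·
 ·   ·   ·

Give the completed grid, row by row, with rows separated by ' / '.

The 9 entries sum to 369, so each line sums to 369/3 = 123.
Row 1: 50 + 35 + ? = 123, so (1,3) = 38.
Using column 2: 35 + 41 + ? → (3,2) = 123 − 76 = 47.
From main diagonal, 123 − (50 + 41) gives (3,3) = 32.
From anti-diagonal, 123 − (38 + 41) gives (3,1) = 44.
Column 1 needs 123; the known cells sum to 94, so (2,1) = 29.
Using column 3: 38 + 32 + ? → (2,3) = 123 − 70 = 53.

50 35 38 / 29 41 53 / 44 47 32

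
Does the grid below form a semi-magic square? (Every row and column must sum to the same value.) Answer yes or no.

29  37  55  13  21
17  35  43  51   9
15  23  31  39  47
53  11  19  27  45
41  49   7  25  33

Row 1: 29 + 37 + 55 + 13 + 21 = 155.
Row 2: 17 + 35 + 43 + 51 + 9 = 155.
Row 3: 15 + 23 + 31 + 39 + 47 = 155.
Row 4: 53 + 11 + 19 + 27 + 45 = 155.
Row 5: 41 + 49 + 7 + 25 + 33 = 155.
Column 1: 29 + 17 + 15 + 53 + 41 = 155.
Column 2: 37 + 35 + 23 + 11 + 49 = 155.
Column 3: 55 + 43 + 31 + 19 + 7 = 155.
Column 4: 13 + 51 + 39 + 27 + 25 = 155.
Column 5: 21 + 9 + 47 + 45 + 33 = 155.
All lines sum to 155.

Yes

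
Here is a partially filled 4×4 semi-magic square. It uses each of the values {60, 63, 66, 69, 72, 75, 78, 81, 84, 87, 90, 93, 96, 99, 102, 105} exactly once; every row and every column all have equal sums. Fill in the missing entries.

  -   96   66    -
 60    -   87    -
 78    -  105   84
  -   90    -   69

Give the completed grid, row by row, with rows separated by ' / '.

93 96 66 75 / 60 81 87 102 / 78 63 105 84 / 99 90 72 69

The 16 entries sum to 1320, so each line sums to 1320/4 = 330.
The remaining cell in row 3 is (3,2) = 330 − 267 = 63.
Column 2 must total 330; the given cells sum to 249, so (2,2) = 81.
Column 3: 66 + 87 + 105 + ? = 330, so (4,3) = 72.
Row 2: 60 + 81 + 87 + ? = 330, so (2,4) = 102.
Row 4 must total 330; the given cells sum to 231, so (4,1) = 99.
Column 1 must total 330; the given cells sum to 237, so (1,1) = 93.
Using column 4: 102 + 84 + 69 + ? → (1,4) = 330 − 255 = 75.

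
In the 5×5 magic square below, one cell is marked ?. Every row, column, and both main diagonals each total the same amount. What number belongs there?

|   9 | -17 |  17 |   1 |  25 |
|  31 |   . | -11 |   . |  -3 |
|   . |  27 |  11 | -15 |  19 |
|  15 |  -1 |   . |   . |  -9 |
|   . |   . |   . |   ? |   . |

Row 1 is complete and sums to 35; that is the magic constant.
The remaining cell in row 3 is (3,1) = 35 − 42 = -7.
Column 1: 9 + 31 + (-7) + 15 + ? = 35, so (5,1) = -13.
Using column 5: 25 + (-3) + 19 + (-9) + ? → (5,5) = 35 − 32 = 3.
Anti-diagonal needs 35; the known cells sum to 22, so (2,4) = 13.
From row 2, 35 − (31 + (-11) + 13 + (-3)) gives (2,2) = 5.
Column 2: -17 + 5 + 27 + (-1) + ? = 35, so (5,2) = 21.
From main diagonal, 35 − (9 + 5 + 11 + 3) gives (4,4) = 7.
Row 4: 15 + (-1) + 7 + (-9) + ? = 35, so (4,3) = 23.
Column 3 must total 35; the given cells sum to 40, so (5,3) = -5.
The remaining cell in column 4 is (5,4) = 35 − 6 = 29.

29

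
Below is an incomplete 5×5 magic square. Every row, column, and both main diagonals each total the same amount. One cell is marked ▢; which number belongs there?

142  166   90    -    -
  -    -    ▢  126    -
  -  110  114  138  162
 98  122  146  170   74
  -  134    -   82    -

Row 4 is complete and sums to 610; that is the magic constant.
Row 3 must total 610; the given cells sum to 524, so (3,1) = 86.
Column 2 must total 610; the given cells sum to 532, so (2,2) = 78.
Column 4: 126 + 138 + 170 + 82 + ? = 610, so (1,4) = 94.
Using main diagonal: 142 + 78 + 114 + 170 + ? → (5,5) = 610 − 504 = 106.
From row 1, 610 − (142 + 166 + 90 + 94) gives (1,5) = 118.
From column 5, 610 − (118 + 162 + 74 + 106) gives (2,5) = 150.
Anti-diagonal: 118 + 126 + 114 + 122 + ? = 610, so (5,1) = 130.
Row 5: 130 + 134 + 82 + 106 + ? = 610, so (5,3) = 158.
The remaining cell in column 1 is (2,1) = 610 − 456 = 154.
From column 3, 610 − (90 + 114 + 146 + 158) gives (2,3) = 102.

102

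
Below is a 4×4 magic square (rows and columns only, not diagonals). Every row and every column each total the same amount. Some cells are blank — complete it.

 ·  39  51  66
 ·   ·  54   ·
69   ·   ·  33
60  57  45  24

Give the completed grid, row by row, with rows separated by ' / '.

Row 4 is already complete: 60 + 57 + 45 + 24 = 186, so that is the magic constant.
Row 1 needs 186; the known cells sum to 156, so (1,1) = 30.
Column 1 needs 186; the known cells sum to 159, so (2,1) = 27.
The remaining cell in column 3 is (3,3) = 186 − 150 = 36.
Column 4 must total 186; the given cells sum to 123, so (2,4) = 63.
Using row 2: 27 + 54 + 63 + ? → (2,2) = 186 − 144 = 42.
Row 3 needs 186; the known cells sum to 138, so (3,2) = 48.

30 39 51 66 / 27 42 54 63 / 69 48 36 33 / 60 57 45 24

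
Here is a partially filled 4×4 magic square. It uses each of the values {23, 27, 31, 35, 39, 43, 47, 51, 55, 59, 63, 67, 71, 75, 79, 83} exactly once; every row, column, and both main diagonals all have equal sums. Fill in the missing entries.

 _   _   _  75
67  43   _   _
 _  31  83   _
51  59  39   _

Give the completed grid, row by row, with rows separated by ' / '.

The 16 entries sum to 848, so each line sums to 848/4 = 212.
The remaining cell in row 4 is (4,4) = 212 − 149 = 63.
Column 2 needs 212; the known cells sum to 133, so (1,2) = 79.
Main diagonal must total 212; the given cells sum to 189, so (1,1) = 23.
Anti-diagonal needs 212; the known cells sum to 157, so (2,3) = 55.
Row 1 needs 212; the known cells sum to 177, so (1,3) = 35.
Row 2 needs 212; the known cells sum to 165, so (2,4) = 47.
From column 1, 212 − (23 + 67 + 51) gives (3,1) = 71.
Column 4 must total 212; the given cells sum to 185, so (3,4) = 27.

23 79 35 75 / 67 43 55 47 / 71 31 83 27 / 51 59 39 63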